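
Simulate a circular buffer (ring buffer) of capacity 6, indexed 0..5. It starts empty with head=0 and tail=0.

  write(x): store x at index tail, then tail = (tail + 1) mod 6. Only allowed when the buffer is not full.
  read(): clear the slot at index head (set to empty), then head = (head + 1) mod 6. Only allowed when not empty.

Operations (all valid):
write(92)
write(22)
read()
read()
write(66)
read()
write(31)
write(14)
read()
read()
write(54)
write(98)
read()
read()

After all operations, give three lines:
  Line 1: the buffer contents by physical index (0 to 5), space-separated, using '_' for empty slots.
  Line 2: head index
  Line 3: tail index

Answer: _ _ _ _ _ _
1
1

Derivation:
write(92): buf=[92 _ _ _ _ _], head=0, tail=1, size=1
write(22): buf=[92 22 _ _ _ _], head=0, tail=2, size=2
read(): buf=[_ 22 _ _ _ _], head=1, tail=2, size=1
read(): buf=[_ _ _ _ _ _], head=2, tail=2, size=0
write(66): buf=[_ _ 66 _ _ _], head=2, tail=3, size=1
read(): buf=[_ _ _ _ _ _], head=3, tail=3, size=0
write(31): buf=[_ _ _ 31 _ _], head=3, tail=4, size=1
write(14): buf=[_ _ _ 31 14 _], head=3, tail=5, size=2
read(): buf=[_ _ _ _ 14 _], head=4, tail=5, size=1
read(): buf=[_ _ _ _ _ _], head=5, tail=5, size=0
write(54): buf=[_ _ _ _ _ 54], head=5, tail=0, size=1
write(98): buf=[98 _ _ _ _ 54], head=5, tail=1, size=2
read(): buf=[98 _ _ _ _ _], head=0, tail=1, size=1
read(): buf=[_ _ _ _ _ _], head=1, tail=1, size=0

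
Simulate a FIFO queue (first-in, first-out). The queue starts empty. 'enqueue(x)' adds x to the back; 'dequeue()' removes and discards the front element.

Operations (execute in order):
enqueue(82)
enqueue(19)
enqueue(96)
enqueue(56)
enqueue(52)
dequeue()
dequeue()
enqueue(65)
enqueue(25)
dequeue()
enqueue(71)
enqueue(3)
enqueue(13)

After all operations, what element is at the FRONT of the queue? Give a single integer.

enqueue(82): queue = [82]
enqueue(19): queue = [82, 19]
enqueue(96): queue = [82, 19, 96]
enqueue(56): queue = [82, 19, 96, 56]
enqueue(52): queue = [82, 19, 96, 56, 52]
dequeue(): queue = [19, 96, 56, 52]
dequeue(): queue = [96, 56, 52]
enqueue(65): queue = [96, 56, 52, 65]
enqueue(25): queue = [96, 56, 52, 65, 25]
dequeue(): queue = [56, 52, 65, 25]
enqueue(71): queue = [56, 52, 65, 25, 71]
enqueue(3): queue = [56, 52, 65, 25, 71, 3]
enqueue(13): queue = [56, 52, 65, 25, 71, 3, 13]

Answer: 56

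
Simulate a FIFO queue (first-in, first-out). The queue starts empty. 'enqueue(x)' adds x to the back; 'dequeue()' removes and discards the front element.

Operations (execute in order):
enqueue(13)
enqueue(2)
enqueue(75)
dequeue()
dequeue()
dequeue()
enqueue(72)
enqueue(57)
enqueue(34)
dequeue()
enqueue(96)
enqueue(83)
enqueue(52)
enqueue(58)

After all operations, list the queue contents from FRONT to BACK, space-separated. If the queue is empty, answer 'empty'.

Answer: 57 34 96 83 52 58

Derivation:
enqueue(13): [13]
enqueue(2): [13, 2]
enqueue(75): [13, 2, 75]
dequeue(): [2, 75]
dequeue(): [75]
dequeue(): []
enqueue(72): [72]
enqueue(57): [72, 57]
enqueue(34): [72, 57, 34]
dequeue(): [57, 34]
enqueue(96): [57, 34, 96]
enqueue(83): [57, 34, 96, 83]
enqueue(52): [57, 34, 96, 83, 52]
enqueue(58): [57, 34, 96, 83, 52, 58]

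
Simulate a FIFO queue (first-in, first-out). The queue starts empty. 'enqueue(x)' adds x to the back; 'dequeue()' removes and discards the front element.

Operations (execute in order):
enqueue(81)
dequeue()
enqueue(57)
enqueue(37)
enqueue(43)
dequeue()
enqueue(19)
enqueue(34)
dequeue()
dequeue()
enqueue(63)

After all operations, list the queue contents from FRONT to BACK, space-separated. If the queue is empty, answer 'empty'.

Answer: 19 34 63

Derivation:
enqueue(81): [81]
dequeue(): []
enqueue(57): [57]
enqueue(37): [57, 37]
enqueue(43): [57, 37, 43]
dequeue(): [37, 43]
enqueue(19): [37, 43, 19]
enqueue(34): [37, 43, 19, 34]
dequeue(): [43, 19, 34]
dequeue(): [19, 34]
enqueue(63): [19, 34, 63]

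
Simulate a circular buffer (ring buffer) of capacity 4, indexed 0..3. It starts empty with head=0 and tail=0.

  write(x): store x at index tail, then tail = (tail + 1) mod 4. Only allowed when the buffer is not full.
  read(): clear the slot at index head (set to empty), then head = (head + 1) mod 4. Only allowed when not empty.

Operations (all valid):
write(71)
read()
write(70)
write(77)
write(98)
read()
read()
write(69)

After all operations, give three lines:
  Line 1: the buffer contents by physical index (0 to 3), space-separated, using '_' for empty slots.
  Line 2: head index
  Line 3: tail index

Answer: 69 _ _ 98
3
1

Derivation:
write(71): buf=[71 _ _ _], head=0, tail=1, size=1
read(): buf=[_ _ _ _], head=1, tail=1, size=0
write(70): buf=[_ 70 _ _], head=1, tail=2, size=1
write(77): buf=[_ 70 77 _], head=1, tail=3, size=2
write(98): buf=[_ 70 77 98], head=1, tail=0, size=3
read(): buf=[_ _ 77 98], head=2, tail=0, size=2
read(): buf=[_ _ _ 98], head=3, tail=0, size=1
write(69): buf=[69 _ _ 98], head=3, tail=1, size=2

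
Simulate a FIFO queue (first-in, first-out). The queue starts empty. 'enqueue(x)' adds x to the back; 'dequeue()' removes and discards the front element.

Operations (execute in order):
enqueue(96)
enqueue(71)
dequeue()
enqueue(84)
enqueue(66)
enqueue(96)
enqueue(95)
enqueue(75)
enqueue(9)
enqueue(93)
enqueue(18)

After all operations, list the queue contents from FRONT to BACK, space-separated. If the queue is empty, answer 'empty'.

enqueue(96): [96]
enqueue(71): [96, 71]
dequeue(): [71]
enqueue(84): [71, 84]
enqueue(66): [71, 84, 66]
enqueue(96): [71, 84, 66, 96]
enqueue(95): [71, 84, 66, 96, 95]
enqueue(75): [71, 84, 66, 96, 95, 75]
enqueue(9): [71, 84, 66, 96, 95, 75, 9]
enqueue(93): [71, 84, 66, 96, 95, 75, 9, 93]
enqueue(18): [71, 84, 66, 96, 95, 75, 9, 93, 18]

Answer: 71 84 66 96 95 75 9 93 18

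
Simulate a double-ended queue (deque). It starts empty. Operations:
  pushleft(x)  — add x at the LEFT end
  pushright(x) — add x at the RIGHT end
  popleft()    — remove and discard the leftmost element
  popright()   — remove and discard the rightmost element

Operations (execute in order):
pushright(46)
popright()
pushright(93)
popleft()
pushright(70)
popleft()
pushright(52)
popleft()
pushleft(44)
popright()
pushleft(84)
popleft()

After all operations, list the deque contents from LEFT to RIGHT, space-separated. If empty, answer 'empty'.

Answer: empty

Derivation:
pushright(46): [46]
popright(): []
pushright(93): [93]
popleft(): []
pushright(70): [70]
popleft(): []
pushright(52): [52]
popleft(): []
pushleft(44): [44]
popright(): []
pushleft(84): [84]
popleft(): []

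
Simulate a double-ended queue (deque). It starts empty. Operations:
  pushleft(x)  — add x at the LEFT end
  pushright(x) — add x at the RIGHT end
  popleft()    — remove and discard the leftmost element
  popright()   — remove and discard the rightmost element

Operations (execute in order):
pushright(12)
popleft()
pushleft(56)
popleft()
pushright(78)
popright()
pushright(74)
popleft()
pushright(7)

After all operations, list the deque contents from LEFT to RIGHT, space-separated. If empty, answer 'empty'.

pushright(12): [12]
popleft(): []
pushleft(56): [56]
popleft(): []
pushright(78): [78]
popright(): []
pushright(74): [74]
popleft(): []
pushright(7): [7]

Answer: 7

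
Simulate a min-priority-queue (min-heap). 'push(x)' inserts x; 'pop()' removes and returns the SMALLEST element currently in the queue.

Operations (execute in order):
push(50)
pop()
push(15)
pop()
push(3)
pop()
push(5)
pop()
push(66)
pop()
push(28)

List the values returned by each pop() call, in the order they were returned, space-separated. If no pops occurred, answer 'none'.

Answer: 50 15 3 5 66

Derivation:
push(50): heap contents = [50]
pop() → 50: heap contents = []
push(15): heap contents = [15]
pop() → 15: heap contents = []
push(3): heap contents = [3]
pop() → 3: heap contents = []
push(5): heap contents = [5]
pop() → 5: heap contents = []
push(66): heap contents = [66]
pop() → 66: heap contents = []
push(28): heap contents = [28]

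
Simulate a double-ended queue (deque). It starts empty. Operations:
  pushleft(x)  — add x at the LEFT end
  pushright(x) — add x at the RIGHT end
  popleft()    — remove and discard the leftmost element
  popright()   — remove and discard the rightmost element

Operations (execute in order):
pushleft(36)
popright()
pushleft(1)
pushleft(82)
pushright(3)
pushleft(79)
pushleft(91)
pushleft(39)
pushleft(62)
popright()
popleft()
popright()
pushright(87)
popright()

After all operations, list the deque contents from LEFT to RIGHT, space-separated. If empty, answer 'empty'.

pushleft(36): [36]
popright(): []
pushleft(1): [1]
pushleft(82): [82, 1]
pushright(3): [82, 1, 3]
pushleft(79): [79, 82, 1, 3]
pushleft(91): [91, 79, 82, 1, 3]
pushleft(39): [39, 91, 79, 82, 1, 3]
pushleft(62): [62, 39, 91, 79, 82, 1, 3]
popright(): [62, 39, 91, 79, 82, 1]
popleft(): [39, 91, 79, 82, 1]
popright(): [39, 91, 79, 82]
pushright(87): [39, 91, 79, 82, 87]
popright(): [39, 91, 79, 82]

Answer: 39 91 79 82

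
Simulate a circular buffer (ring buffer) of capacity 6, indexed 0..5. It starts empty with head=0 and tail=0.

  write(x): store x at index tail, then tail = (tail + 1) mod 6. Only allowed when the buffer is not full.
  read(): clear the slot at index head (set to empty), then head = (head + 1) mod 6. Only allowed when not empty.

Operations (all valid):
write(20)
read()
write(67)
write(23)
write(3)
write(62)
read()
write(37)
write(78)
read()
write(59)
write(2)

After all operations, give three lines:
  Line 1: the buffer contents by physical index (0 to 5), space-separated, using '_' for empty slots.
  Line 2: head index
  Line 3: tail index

Answer: 78 59 2 3 62 37
3
3

Derivation:
write(20): buf=[20 _ _ _ _ _], head=0, tail=1, size=1
read(): buf=[_ _ _ _ _ _], head=1, tail=1, size=0
write(67): buf=[_ 67 _ _ _ _], head=1, tail=2, size=1
write(23): buf=[_ 67 23 _ _ _], head=1, tail=3, size=2
write(3): buf=[_ 67 23 3 _ _], head=1, tail=4, size=3
write(62): buf=[_ 67 23 3 62 _], head=1, tail=5, size=4
read(): buf=[_ _ 23 3 62 _], head=2, tail=5, size=3
write(37): buf=[_ _ 23 3 62 37], head=2, tail=0, size=4
write(78): buf=[78 _ 23 3 62 37], head=2, tail=1, size=5
read(): buf=[78 _ _ 3 62 37], head=3, tail=1, size=4
write(59): buf=[78 59 _ 3 62 37], head=3, tail=2, size=5
write(2): buf=[78 59 2 3 62 37], head=3, tail=3, size=6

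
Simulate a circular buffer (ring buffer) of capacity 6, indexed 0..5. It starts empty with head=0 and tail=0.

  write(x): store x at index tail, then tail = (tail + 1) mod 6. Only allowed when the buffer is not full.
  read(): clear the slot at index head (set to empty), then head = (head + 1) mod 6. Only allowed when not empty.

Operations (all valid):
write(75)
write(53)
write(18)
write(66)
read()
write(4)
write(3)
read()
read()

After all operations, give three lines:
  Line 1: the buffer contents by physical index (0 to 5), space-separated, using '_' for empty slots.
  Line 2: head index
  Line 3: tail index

Answer: _ _ _ 66 4 3
3
0

Derivation:
write(75): buf=[75 _ _ _ _ _], head=0, tail=1, size=1
write(53): buf=[75 53 _ _ _ _], head=0, tail=2, size=2
write(18): buf=[75 53 18 _ _ _], head=0, tail=3, size=3
write(66): buf=[75 53 18 66 _ _], head=0, tail=4, size=4
read(): buf=[_ 53 18 66 _ _], head=1, tail=4, size=3
write(4): buf=[_ 53 18 66 4 _], head=1, tail=5, size=4
write(3): buf=[_ 53 18 66 4 3], head=1, tail=0, size=5
read(): buf=[_ _ 18 66 4 3], head=2, tail=0, size=4
read(): buf=[_ _ _ 66 4 3], head=3, tail=0, size=3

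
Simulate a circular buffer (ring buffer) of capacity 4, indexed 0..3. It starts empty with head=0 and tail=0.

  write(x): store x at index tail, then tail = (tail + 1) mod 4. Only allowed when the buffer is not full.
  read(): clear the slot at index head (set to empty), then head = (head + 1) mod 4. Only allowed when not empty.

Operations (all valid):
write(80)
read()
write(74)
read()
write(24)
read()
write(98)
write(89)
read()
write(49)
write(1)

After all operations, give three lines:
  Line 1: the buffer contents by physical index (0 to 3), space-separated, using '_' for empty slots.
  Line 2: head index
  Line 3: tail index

write(80): buf=[80 _ _ _], head=0, tail=1, size=1
read(): buf=[_ _ _ _], head=1, tail=1, size=0
write(74): buf=[_ 74 _ _], head=1, tail=2, size=1
read(): buf=[_ _ _ _], head=2, tail=2, size=0
write(24): buf=[_ _ 24 _], head=2, tail=3, size=1
read(): buf=[_ _ _ _], head=3, tail=3, size=0
write(98): buf=[_ _ _ 98], head=3, tail=0, size=1
write(89): buf=[89 _ _ 98], head=3, tail=1, size=2
read(): buf=[89 _ _ _], head=0, tail=1, size=1
write(49): buf=[89 49 _ _], head=0, tail=2, size=2
write(1): buf=[89 49 1 _], head=0, tail=3, size=3

Answer: 89 49 1 _
0
3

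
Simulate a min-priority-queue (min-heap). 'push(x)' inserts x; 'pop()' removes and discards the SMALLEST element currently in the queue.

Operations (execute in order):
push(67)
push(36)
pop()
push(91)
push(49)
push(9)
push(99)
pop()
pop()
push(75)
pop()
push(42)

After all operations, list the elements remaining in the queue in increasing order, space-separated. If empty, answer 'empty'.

Answer: 42 75 91 99

Derivation:
push(67): heap contents = [67]
push(36): heap contents = [36, 67]
pop() → 36: heap contents = [67]
push(91): heap contents = [67, 91]
push(49): heap contents = [49, 67, 91]
push(9): heap contents = [9, 49, 67, 91]
push(99): heap contents = [9, 49, 67, 91, 99]
pop() → 9: heap contents = [49, 67, 91, 99]
pop() → 49: heap contents = [67, 91, 99]
push(75): heap contents = [67, 75, 91, 99]
pop() → 67: heap contents = [75, 91, 99]
push(42): heap contents = [42, 75, 91, 99]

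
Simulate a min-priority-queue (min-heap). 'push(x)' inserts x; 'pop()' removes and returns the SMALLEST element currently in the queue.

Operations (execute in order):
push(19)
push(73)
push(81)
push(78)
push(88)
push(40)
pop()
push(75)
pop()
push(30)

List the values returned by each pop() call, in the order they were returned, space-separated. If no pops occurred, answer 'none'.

Answer: 19 40

Derivation:
push(19): heap contents = [19]
push(73): heap contents = [19, 73]
push(81): heap contents = [19, 73, 81]
push(78): heap contents = [19, 73, 78, 81]
push(88): heap contents = [19, 73, 78, 81, 88]
push(40): heap contents = [19, 40, 73, 78, 81, 88]
pop() → 19: heap contents = [40, 73, 78, 81, 88]
push(75): heap contents = [40, 73, 75, 78, 81, 88]
pop() → 40: heap contents = [73, 75, 78, 81, 88]
push(30): heap contents = [30, 73, 75, 78, 81, 88]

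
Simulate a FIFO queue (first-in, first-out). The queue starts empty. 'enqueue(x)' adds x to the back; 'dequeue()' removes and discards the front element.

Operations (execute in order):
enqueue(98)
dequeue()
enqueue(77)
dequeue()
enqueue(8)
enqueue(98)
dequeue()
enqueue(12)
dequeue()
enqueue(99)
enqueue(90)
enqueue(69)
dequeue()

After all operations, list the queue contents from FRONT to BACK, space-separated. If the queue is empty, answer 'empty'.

Answer: 99 90 69

Derivation:
enqueue(98): [98]
dequeue(): []
enqueue(77): [77]
dequeue(): []
enqueue(8): [8]
enqueue(98): [8, 98]
dequeue(): [98]
enqueue(12): [98, 12]
dequeue(): [12]
enqueue(99): [12, 99]
enqueue(90): [12, 99, 90]
enqueue(69): [12, 99, 90, 69]
dequeue(): [99, 90, 69]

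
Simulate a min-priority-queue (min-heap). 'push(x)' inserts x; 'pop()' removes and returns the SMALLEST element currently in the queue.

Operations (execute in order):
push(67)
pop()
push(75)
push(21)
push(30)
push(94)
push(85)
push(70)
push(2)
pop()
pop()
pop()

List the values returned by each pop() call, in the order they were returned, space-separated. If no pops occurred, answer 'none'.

Answer: 67 2 21 30

Derivation:
push(67): heap contents = [67]
pop() → 67: heap contents = []
push(75): heap contents = [75]
push(21): heap contents = [21, 75]
push(30): heap contents = [21, 30, 75]
push(94): heap contents = [21, 30, 75, 94]
push(85): heap contents = [21, 30, 75, 85, 94]
push(70): heap contents = [21, 30, 70, 75, 85, 94]
push(2): heap contents = [2, 21, 30, 70, 75, 85, 94]
pop() → 2: heap contents = [21, 30, 70, 75, 85, 94]
pop() → 21: heap contents = [30, 70, 75, 85, 94]
pop() → 30: heap contents = [70, 75, 85, 94]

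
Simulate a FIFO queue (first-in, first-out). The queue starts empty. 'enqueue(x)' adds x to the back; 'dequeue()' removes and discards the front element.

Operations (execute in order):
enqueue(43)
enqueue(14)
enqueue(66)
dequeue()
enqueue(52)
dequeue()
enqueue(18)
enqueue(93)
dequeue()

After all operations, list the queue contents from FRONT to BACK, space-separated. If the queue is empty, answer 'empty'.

enqueue(43): [43]
enqueue(14): [43, 14]
enqueue(66): [43, 14, 66]
dequeue(): [14, 66]
enqueue(52): [14, 66, 52]
dequeue(): [66, 52]
enqueue(18): [66, 52, 18]
enqueue(93): [66, 52, 18, 93]
dequeue(): [52, 18, 93]

Answer: 52 18 93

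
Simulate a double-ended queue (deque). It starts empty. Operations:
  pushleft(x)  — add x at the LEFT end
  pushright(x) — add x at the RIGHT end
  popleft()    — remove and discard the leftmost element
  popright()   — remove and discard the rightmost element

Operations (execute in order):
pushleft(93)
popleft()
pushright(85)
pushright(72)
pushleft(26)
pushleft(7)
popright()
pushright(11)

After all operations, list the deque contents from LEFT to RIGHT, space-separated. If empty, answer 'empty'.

Answer: 7 26 85 11

Derivation:
pushleft(93): [93]
popleft(): []
pushright(85): [85]
pushright(72): [85, 72]
pushleft(26): [26, 85, 72]
pushleft(7): [7, 26, 85, 72]
popright(): [7, 26, 85]
pushright(11): [7, 26, 85, 11]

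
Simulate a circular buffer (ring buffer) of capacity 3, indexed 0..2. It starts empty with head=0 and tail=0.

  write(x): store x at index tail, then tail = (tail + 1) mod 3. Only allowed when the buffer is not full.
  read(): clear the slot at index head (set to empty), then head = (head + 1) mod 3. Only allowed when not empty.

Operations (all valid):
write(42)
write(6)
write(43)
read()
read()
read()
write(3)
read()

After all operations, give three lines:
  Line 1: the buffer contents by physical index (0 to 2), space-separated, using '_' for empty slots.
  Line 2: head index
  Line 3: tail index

Answer: _ _ _
1
1

Derivation:
write(42): buf=[42 _ _], head=0, tail=1, size=1
write(6): buf=[42 6 _], head=0, tail=2, size=2
write(43): buf=[42 6 43], head=0, tail=0, size=3
read(): buf=[_ 6 43], head=1, tail=0, size=2
read(): buf=[_ _ 43], head=2, tail=0, size=1
read(): buf=[_ _ _], head=0, tail=0, size=0
write(3): buf=[3 _ _], head=0, tail=1, size=1
read(): buf=[_ _ _], head=1, tail=1, size=0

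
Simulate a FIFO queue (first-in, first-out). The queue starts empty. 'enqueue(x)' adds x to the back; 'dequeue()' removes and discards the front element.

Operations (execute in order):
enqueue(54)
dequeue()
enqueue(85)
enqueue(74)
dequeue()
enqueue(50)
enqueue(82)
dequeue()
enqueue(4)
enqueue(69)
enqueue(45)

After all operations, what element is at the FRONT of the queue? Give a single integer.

Answer: 50

Derivation:
enqueue(54): queue = [54]
dequeue(): queue = []
enqueue(85): queue = [85]
enqueue(74): queue = [85, 74]
dequeue(): queue = [74]
enqueue(50): queue = [74, 50]
enqueue(82): queue = [74, 50, 82]
dequeue(): queue = [50, 82]
enqueue(4): queue = [50, 82, 4]
enqueue(69): queue = [50, 82, 4, 69]
enqueue(45): queue = [50, 82, 4, 69, 45]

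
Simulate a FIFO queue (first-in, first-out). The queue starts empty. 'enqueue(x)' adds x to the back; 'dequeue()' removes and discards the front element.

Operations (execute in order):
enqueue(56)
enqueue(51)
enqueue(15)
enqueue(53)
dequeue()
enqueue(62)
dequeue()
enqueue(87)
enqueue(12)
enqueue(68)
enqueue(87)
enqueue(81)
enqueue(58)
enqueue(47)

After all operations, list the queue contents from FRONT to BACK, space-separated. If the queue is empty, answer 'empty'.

Answer: 15 53 62 87 12 68 87 81 58 47

Derivation:
enqueue(56): [56]
enqueue(51): [56, 51]
enqueue(15): [56, 51, 15]
enqueue(53): [56, 51, 15, 53]
dequeue(): [51, 15, 53]
enqueue(62): [51, 15, 53, 62]
dequeue(): [15, 53, 62]
enqueue(87): [15, 53, 62, 87]
enqueue(12): [15, 53, 62, 87, 12]
enqueue(68): [15, 53, 62, 87, 12, 68]
enqueue(87): [15, 53, 62, 87, 12, 68, 87]
enqueue(81): [15, 53, 62, 87, 12, 68, 87, 81]
enqueue(58): [15, 53, 62, 87, 12, 68, 87, 81, 58]
enqueue(47): [15, 53, 62, 87, 12, 68, 87, 81, 58, 47]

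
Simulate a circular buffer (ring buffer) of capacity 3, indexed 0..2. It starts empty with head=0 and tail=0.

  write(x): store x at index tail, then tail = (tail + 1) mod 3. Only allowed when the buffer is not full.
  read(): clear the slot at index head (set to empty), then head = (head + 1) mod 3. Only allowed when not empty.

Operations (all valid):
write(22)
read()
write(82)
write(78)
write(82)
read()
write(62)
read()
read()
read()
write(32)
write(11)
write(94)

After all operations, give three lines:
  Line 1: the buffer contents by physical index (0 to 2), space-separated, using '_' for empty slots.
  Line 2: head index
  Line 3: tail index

write(22): buf=[22 _ _], head=0, tail=1, size=1
read(): buf=[_ _ _], head=1, tail=1, size=0
write(82): buf=[_ 82 _], head=1, tail=2, size=1
write(78): buf=[_ 82 78], head=1, tail=0, size=2
write(82): buf=[82 82 78], head=1, tail=1, size=3
read(): buf=[82 _ 78], head=2, tail=1, size=2
write(62): buf=[82 62 78], head=2, tail=2, size=3
read(): buf=[82 62 _], head=0, tail=2, size=2
read(): buf=[_ 62 _], head=1, tail=2, size=1
read(): buf=[_ _ _], head=2, tail=2, size=0
write(32): buf=[_ _ 32], head=2, tail=0, size=1
write(11): buf=[11 _ 32], head=2, tail=1, size=2
write(94): buf=[11 94 32], head=2, tail=2, size=3

Answer: 11 94 32
2
2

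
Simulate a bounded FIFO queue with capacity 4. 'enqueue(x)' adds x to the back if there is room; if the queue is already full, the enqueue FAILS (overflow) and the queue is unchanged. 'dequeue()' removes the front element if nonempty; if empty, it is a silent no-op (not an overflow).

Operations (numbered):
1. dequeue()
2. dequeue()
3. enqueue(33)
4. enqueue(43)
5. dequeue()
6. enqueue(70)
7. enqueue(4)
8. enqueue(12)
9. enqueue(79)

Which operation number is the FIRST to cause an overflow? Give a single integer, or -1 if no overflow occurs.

Answer: 9

Derivation:
1. dequeue(): empty, no-op, size=0
2. dequeue(): empty, no-op, size=0
3. enqueue(33): size=1
4. enqueue(43): size=2
5. dequeue(): size=1
6. enqueue(70): size=2
7. enqueue(4): size=3
8. enqueue(12): size=4
9. enqueue(79): size=4=cap → OVERFLOW (fail)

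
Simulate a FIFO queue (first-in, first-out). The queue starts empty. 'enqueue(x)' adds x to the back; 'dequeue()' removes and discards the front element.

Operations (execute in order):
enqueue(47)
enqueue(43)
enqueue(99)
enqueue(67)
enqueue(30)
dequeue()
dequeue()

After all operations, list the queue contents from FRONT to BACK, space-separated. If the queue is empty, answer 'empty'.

Answer: 99 67 30

Derivation:
enqueue(47): [47]
enqueue(43): [47, 43]
enqueue(99): [47, 43, 99]
enqueue(67): [47, 43, 99, 67]
enqueue(30): [47, 43, 99, 67, 30]
dequeue(): [43, 99, 67, 30]
dequeue(): [99, 67, 30]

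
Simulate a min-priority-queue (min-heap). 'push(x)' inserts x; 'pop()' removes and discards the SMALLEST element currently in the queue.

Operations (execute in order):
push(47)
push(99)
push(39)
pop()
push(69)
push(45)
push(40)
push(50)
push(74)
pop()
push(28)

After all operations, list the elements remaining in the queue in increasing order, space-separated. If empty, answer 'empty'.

Answer: 28 45 47 50 69 74 99

Derivation:
push(47): heap contents = [47]
push(99): heap contents = [47, 99]
push(39): heap contents = [39, 47, 99]
pop() → 39: heap contents = [47, 99]
push(69): heap contents = [47, 69, 99]
push(45): heap contents = [45, 47, 69, 99]
push(40): heap contents = [40, 45, 47, 69, 99]
push(50): heap contents = [40, 45, 47, 50, 69, 99]
push(74): heap contents = [40, 45, 47, 50, 69, 74, 99]
pop() → 40: heap contents = [45, 47, 50, 69, 74, 99]
push(28): heap contents = [28, 45, 47, 50, 69, 74, 99]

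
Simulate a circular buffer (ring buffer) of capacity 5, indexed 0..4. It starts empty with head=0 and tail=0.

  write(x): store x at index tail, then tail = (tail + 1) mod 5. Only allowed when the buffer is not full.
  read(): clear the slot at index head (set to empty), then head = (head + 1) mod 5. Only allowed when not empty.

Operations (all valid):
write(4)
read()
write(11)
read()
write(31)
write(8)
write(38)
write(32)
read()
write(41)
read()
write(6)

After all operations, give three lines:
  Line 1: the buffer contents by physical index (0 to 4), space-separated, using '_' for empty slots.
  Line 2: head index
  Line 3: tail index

write(4): buf=[4 _ _ _ _], head=0, tail=1, size=1
read(): buf=[_ _ _ _ _], head=1, tail=1, size=0
write(11): buf=[_ 11 _ _ _], head=1, tail=2, size=1
read(): buf=[_ _ _ _ _], head=2, tail=2, size=0
write(31): buf=[_ _ 31 _ _], head=2, tail=3, size=1
write(8): buf=[_ _ 31 8 _], head=2, tail=4, size=2
write(38): buf=[_ _ 31 8 38], head=2, tail=0, size=3
write(32): buf=[32 _ 31 8 38], head=2, tail=1, size=4
read(): buf=[32 _ _ 8 38], head=3, tail=1, size=3
write(41): buf=[32 41 _ 8 38], head=3, tail=2, size=4
read(): buf=[32 41 _ _ 38], head=4, tail=2, size=3
write(6): buf=[32 41 6 _ 38], head=4, tail=3, size=4

Answer: 32 41 6 _ 38
4
3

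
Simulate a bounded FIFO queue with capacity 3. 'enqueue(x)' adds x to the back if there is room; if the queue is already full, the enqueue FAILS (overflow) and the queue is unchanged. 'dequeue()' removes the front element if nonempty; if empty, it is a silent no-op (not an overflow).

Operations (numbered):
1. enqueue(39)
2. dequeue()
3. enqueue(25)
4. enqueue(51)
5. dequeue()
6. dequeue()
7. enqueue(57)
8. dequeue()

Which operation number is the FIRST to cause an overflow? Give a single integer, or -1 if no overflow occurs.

Answer: -1

Derivation:
1. enqueue(39): size=1
2. dequeue(): size=0
3. enqueue(25): size=1
4. enqueue(51): size=2
5. dequeue(): size=1
6. dequeue(): size=0
7. enqueue(57): size=1
8. dequeue(): size=0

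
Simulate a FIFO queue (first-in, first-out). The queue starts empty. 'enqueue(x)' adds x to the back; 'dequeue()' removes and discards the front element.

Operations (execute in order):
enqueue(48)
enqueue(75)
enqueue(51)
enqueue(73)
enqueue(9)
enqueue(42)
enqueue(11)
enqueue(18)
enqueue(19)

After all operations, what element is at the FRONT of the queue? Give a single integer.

enqueue(48): queue = [48]
enqueue(75): queue = [48, 75]
enqueue(51): queue = [48, 75, 51]
enqueue(73): queue = [48, 75, 51, 73]
enqueue(9): queue = [48, 75, 51, 73, 9]
enqueue(42): queue = [48, 75, 51, 73, 9, 42]
enqueue(11): queue = [48, 75, 51, 73, 9, 42, 11]
enqueue(18): queue = [48, 75, 51, 73, 9, 42, 11, 18]
enqueue(19): queue = [48, 75, 51, 73, 9, 42, 11, 18, 19]

Answer: 48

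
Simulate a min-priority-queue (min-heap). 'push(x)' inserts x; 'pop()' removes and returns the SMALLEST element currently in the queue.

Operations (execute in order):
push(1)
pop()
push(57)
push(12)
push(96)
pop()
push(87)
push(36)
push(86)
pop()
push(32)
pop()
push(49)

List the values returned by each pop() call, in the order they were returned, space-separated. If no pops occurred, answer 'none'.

push(1): heap contents = [1]
pop() → 1: heap contents = []
push(57): heap contents = [57]
push(12): heap contents = [12, 57]
push(96): heap contents = [12, 57, 96]
pop() → 12: heap contents = [57, 96]
push(87): heap contents = [57, 87, 96]
push(36): heap contents = [36, 57, 87, 96]
push(86): heap contents = [36, 57, 86, 87, 96]
pop() → 36: heap contents = [57, 86, 87, 96]
push(32): heap contents = [32, 57, 86, 87, 96]
pop() → 32: heap contents = [57, 86, 87, 96]
push(49): heap contents = [49, 57, 86, 87, 96]

Answer: 1 12 36 32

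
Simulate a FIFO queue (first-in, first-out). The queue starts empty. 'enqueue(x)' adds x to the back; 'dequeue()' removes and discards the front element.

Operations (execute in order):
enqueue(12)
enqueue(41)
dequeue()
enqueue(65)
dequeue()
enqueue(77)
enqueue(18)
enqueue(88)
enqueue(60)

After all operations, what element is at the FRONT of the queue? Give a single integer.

enqueue(12): queue = [12]
enqueue(41): queue = [12, 41]
dequeue(): queue = [41]
enqueue(65): queue = [41, 65]
dequeue(): queue = [65]
enqueue(77): queue = [65, 77]
enqueue(18): queue = [65, 77, 18]
enqueue(88): queue = [65, 77, 18, 88]
enqueue(60): queue = [65, 77, 18, 88, 60]

Answer: 65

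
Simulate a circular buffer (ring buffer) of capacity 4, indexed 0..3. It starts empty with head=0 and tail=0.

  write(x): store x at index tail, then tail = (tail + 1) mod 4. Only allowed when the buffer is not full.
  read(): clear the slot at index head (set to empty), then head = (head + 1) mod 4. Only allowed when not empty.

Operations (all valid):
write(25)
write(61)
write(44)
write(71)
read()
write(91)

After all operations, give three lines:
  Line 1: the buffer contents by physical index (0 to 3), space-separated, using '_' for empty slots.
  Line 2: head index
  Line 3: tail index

write(25): buf=[25 _ _ _], head=0, tail=1, size=1
write(61): buf=[25 61 _ _], head=0, tail=2, size=2
write(44): buf=[25 61 44 _], head=0, tail=3, size=3
write(71): buf=[25 61 44 71], head=0, tail=0, size=4
read(): buf=[_ 61 44 71], head=1, tail=0, size=3
write(91): buf=[91 61 44 71], head=1, tail=1, size=4

Answer: 91 61 44 71
1
1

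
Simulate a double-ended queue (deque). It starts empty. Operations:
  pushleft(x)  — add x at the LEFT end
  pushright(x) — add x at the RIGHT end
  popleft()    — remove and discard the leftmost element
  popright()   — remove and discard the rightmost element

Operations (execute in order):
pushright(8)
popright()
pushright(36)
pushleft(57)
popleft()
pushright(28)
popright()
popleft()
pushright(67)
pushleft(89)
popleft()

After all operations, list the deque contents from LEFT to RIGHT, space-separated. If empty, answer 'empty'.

pushright(8): [8]
popright(): []
pushright(36): [36]
pushleft(57): [57, 36]
popleft(): [36]
pushright(28): [36, 28]
popright(): [36]
popleft(): []
pushright(67): [67]
pushleft(89): [89, 67]
popleft(): [67]

Answer: 67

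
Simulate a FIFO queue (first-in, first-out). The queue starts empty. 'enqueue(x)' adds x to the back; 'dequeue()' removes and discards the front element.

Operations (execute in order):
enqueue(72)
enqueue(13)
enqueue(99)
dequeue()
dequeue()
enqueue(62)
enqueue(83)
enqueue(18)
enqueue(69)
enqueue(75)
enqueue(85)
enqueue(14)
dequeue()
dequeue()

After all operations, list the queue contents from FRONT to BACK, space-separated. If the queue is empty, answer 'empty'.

Answer: 83 18 69 75 85 14

Derivation:
enqueue(72): [72]
enqueue(13): [72, 13]
enqueue(99): [72, 13, 99]
dequeue(): [13, 99]
dequeue(): [99]
enqueue(62): [99, 62]
enqueue(83): [99, 62, 83]
enqueue(18): [99, 62, 83, 18]
enqueue(69): [99, 62, 83, 18, 69]
enqueue(75): [99, 62, 83, 18, 69, 75]
enqueue(85): [99, 62, 83, 18, 69, 75, 85]
enqueue(14): [99, 62, 83, 18, 69, 75, 85, 14]
dequeue(): [62, 83, 18, 69, 75, 85, 14]
dequeue(): [83, 18, 69, 75, 85, 14]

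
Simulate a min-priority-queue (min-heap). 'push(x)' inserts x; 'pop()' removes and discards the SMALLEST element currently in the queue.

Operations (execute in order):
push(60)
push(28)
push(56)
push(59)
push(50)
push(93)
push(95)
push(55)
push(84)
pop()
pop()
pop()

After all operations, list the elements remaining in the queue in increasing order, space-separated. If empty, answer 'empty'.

Answer: 56 59 60 84 93 95

Derivation:
push(60): heap contents = [60]
push(28): heap contents = [28, 60]
push(56): heap contents = [28, 56, 60]
push(59): heap contents = [28, 56, 59, 60]
push(50): heap contents = [28, 50, 56, 59, 60]
push(93): heap contents = [28, 50, 56, 59, 60, 93]
push(95): heap contents = [28, 50, 56, 59, 60, 93, 95]
push(55): heap contents = [28, 50, 55, 56, 59, 60, 93, 95]
push(84): heap contents = [28, 50, 55, 56, 59, 60, 84, 93, 95]
pop() → 28: heap contents = [50, 55, 56, 59, 60, 84, 93, 95]
pop() → 50: heap contents = [55, 56, 59, 60, 84, 93, 95]
pop() → 55: heap contents = [56, 59, 60, 84, 93, 95]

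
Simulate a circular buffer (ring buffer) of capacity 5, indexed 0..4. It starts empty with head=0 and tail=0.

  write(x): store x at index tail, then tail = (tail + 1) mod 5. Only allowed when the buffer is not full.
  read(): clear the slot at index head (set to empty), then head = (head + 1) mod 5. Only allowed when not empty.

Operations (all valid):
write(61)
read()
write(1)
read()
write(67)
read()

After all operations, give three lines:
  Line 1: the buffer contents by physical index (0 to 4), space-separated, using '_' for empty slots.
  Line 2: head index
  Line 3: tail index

Answer: _ _ _ _ _
3
3

Derivation:
write(61): buf=[61 _ _ _ _], head=0, tail=1, size=1
read(): buf=[_ _ _ _ _], head=1, tail=1, size=0
write(1): buf=[_ 1 _ _ _], head=1, tail=2, size=1
read(): buf=[_ _ _ _ _], head=2, tail=2, size=0
write(67): buf=[_ _ 67 _ _], head=2, tail=3, size=1
read(): buf=[_ _ _ _ _], head=3, tail=3, size=0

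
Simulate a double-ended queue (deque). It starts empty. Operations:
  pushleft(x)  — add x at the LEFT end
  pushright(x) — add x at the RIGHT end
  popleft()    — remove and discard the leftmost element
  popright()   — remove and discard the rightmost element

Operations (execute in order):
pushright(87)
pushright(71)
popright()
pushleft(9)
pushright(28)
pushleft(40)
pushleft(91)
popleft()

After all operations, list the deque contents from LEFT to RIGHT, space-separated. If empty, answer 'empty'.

pushright(87): [87]
pushright(71): [87, 71]
popright(): [87]
pushleft(9): [9, 87]
pushright(28): [9, 87, 28]
pushleft(40): [40, 9, 87, 28]
pushleft(91): [91, 40, 9, 87, 28]
popleft(): [40, 9, 87, 28]

Answer: 40 9 87 28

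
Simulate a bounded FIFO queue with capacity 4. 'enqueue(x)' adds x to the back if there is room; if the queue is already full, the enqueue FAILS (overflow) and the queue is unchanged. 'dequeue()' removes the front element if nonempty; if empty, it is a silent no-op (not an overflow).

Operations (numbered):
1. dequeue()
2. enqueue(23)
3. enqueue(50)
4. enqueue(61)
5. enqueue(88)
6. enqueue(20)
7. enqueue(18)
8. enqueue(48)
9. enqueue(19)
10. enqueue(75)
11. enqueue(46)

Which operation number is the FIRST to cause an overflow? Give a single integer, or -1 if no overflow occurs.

1. dequeue(): empty, no-op, size=0
2. enqueue(23): size=1
3. enqueue(50): size=2
4. enqueue(61): size=3
5. enqueue(88): size=4
6. enqueue(20): size=4=cap → OVERFLOW (fail)
7. enqueue(18): size=4=cap → OVERFLOW (fail)
8. enqueue(48): size=4=cap → OVERFLOW (fail)
9. enqueue(19): size=4=cap → OVERFLOW (fail)
10. enqueue(75): size=4=cap → OVERFLOW (fail)
11. enqueue(46): size=4=cap → OVERFLOW (fail)

Answer: 6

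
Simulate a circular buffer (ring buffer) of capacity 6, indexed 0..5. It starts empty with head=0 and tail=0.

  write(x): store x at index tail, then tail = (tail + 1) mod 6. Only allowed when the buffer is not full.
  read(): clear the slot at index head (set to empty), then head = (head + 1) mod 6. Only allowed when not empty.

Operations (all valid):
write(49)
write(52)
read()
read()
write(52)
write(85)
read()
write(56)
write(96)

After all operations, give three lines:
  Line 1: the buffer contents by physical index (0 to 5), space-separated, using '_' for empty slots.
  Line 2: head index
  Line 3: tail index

Answer: _ _ _ 85 56 96
3
0

Derivation:
write(49): buf=[49 _ _ _ _ _], head=0, tail=1, size=1
write(52): buf=[49 52 _ _ _ _], head=0, tail=2, size=2
read(): buf=[_ 52 _ _ _ _], head=1, tail=2, size=1
read(): buf=[_ _ _ _ _ _], head=2, tail=2, size=0
write(52): buf=[_ _ 52 _ _ _], head=2, tail=3, size=1
write(85): buf=[_ _ 52 85 _ _], head=2, tail=4, size=2
read(): buf=[_ _ _ 85 _ _], head=3, tail=4, size=1
write(56): buf=[_ _ _ 85 56 _], head=3, tail=5, size=2
write(96): buf=[_ _ _ 85 56 96], head=3, tail=0, size=3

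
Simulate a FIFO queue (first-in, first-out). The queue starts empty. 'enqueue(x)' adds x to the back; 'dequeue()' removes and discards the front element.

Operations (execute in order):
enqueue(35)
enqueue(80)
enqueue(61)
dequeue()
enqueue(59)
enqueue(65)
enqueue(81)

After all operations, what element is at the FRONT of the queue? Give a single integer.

Answer: 80

Derivation:
enqueue(35): queue = [35]
enqueue(80): queue = [35, 80]
enqueue(61): queue = [35, 80, 61]
dequeue(): queue = [80, 61]
enqueue(59): queue = [80, 61, 59]
enqueue(65): queue = [80, 61, 59, 65]
enqueue(81): queue = [80, 61, 59, 65, 81]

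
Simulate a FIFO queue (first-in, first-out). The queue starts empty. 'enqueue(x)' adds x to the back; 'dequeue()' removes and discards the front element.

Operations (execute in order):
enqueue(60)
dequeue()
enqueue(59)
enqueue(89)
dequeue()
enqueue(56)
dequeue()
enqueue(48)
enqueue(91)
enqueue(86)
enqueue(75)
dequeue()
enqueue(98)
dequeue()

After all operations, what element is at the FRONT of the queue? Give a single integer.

enqueue(60): queue = [60]
dequeue(): queue = []
enqueue(59): queue = [59]
enqueue(89): queue = [59, 89]
dequeue(): queue = [89]
enqueue(56): queue = [89, 56]
dequeue(): queue = [56]
enqueue(48): queue = [56, 48]
enqueue(91): queue = [56, 48, 91]
enqueue(86): queue = [56, 48, 91, 86]
enqueue(75): queue = [56, 48, 91, 86, 75]
dequeue(): queue = [48, 91, 86, 75]
enqueue(98): queue = [48, 91, 86, 75, 98]
dequeue(): queue = [91, 86, 75, 98]

Answer: 91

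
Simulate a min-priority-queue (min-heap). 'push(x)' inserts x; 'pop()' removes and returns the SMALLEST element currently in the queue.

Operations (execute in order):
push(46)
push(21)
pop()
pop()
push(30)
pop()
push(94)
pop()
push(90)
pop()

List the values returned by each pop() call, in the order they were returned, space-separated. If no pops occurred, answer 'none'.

push(46): heap contents = [46]
push(21): heap contents = [21, 46]
pop() → 21: heap contents = [46]
pop() → 46: heap contents = []
push(30): heap contents = [30]
pop() → 30: heap contents = []
push(94): heap contents = [94]
pop() → 94: heap contents = []
push(90): heap contents = [90]
pop() → 90: heap contents = []

Answer: 21 46 30 94 90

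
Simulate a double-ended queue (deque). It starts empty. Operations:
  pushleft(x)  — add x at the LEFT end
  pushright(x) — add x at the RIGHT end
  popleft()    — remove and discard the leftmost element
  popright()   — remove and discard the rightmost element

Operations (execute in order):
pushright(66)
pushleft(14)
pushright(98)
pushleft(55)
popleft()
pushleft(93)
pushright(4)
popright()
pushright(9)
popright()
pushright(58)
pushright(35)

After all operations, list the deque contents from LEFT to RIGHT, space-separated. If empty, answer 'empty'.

pushright(66): [66]
pushleft(14): [14, 66]
pushright(98): [14, 66, 98]
pushleft(55): [55, 14, 66, 98]
popleft(): [14, 66, 98]
pushleft(93): [93, 14, 66, 98]
pushright(4): [93, 14, 66, 98, 4]
popright(): [93, 14, 66, 98]
pushright(9): [93, 14, 66, 98, 9]
popright(): [93, 14, 66, 98]
pushright(58): [93, 14, 66, 98, 58]
pushright(35): [93, 14, 66, 98, 58, 35]

Answer: 93 14 66 98 58 35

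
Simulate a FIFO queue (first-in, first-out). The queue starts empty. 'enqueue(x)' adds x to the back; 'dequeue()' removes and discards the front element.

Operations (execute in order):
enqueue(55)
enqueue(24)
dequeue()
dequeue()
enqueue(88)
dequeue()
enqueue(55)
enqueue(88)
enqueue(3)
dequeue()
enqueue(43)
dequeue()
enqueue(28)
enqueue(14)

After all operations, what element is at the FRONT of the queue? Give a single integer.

enqueue(55): queue = [55]
enqueue(24): queue = [55, 24]
dequeue(): queue = [24]
dequeue(): queue = []
enqueue(88): queue = [88]
dequeue(): queue = []
enqueue(55): queue = [55]
enqueue(88): queue = [55, 88]
enqueue(3): queue = [55, 88, 3]
dequeue(): queue = [88, 3]
enqueue(43): queue = [88, 3, 43]
dequeue(): queue = [3, 43]
enqueue(28): queue = [3, 43, 28]
enqueue(14): queue = [3, 43, 28, 14]

Answer: 3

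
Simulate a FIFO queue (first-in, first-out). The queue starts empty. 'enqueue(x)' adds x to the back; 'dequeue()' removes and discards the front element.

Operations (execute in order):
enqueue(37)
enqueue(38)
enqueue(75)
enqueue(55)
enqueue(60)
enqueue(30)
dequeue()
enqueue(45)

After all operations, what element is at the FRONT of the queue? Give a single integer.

enqueue(37): queue = [37]
enqueue(38): queue = [37, 38]
enqueue(75): queue = [37, 38, 75]
enqueue(55): queue = [37, 38, 75, 55]
enqueue(60): queue = [37, 38, 75, 55, 60]
enqueue(30): queue = [37, 38, 75, 55, 60, 30]
dequeue(): queue = [38, 75, 55, 60, 30]
enqueue(45): queue = [38, 75, 55, 60, 30, 45]

Answer: 38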